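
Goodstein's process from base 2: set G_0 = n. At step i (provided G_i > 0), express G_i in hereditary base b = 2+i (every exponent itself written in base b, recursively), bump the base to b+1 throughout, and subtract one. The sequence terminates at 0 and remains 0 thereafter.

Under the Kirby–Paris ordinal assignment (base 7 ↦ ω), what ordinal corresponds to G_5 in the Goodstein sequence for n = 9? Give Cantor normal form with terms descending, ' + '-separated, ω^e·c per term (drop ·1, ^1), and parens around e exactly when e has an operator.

ω^ω·3 + ω^3·3 + ω^2·3 + ω·3

G_0 = 9. HB_2(9) = 2^(2 + 1) + 1. Bump = 82. G_1 = 81.
G_1 = 81. HB_3(81) = 3^(3 + 1). Bump = 1024. G_2 = 1023.
G_2 = 1023. HB_4(1023) = 3·4^4 + 3·4^3 + 3·4^2 + 3·4 + 3. Bump = 9843. G_3 = 9842.
G_3 = 9842. HB_5(9842) = 3·5^5 + 3·5^3 + 3·5^2 + 3·5 + 2. Bump = 140744. G_4 = 140743.
G_4 = 140743. HB_6(140743) = 3·6^6 + 3·6^3 + 3·6^2 + 3·6 + 1. Bump = 2471827. G_5 = 2471826.
G_5 = 2471826. HB_7(2471826) = 3·7^7 + 3·7^3 + 3·7^2 + 3·7. Bump = 50333400. G_6 = 50333399.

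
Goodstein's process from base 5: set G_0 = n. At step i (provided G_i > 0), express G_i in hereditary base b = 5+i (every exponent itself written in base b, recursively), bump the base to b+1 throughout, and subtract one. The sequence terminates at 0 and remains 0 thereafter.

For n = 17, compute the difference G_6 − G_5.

1

G_0=17  [base 5] 3·5 + 2  →[5↦6]→  3·6 + 2 = 20  −1 ⇒ G_1=19
G_1=19  [base 6] 3·6 + 1  →[6↦7]→  3·7 + 1 = 22  −1 ⇒ G_2=21
G_2=21  [base 7] 3·7  →[7↦8]→  3·8 = 24  −1 ⇒ G_3=23
G_3=23  [base 8] 2·8 + 7  →[8↦9]→  2·9 + 7 = 25  −1 ⇒ G_4=24
G_4=24  [base 9] 2·9 + 6  →[9↦10]→  2·10 + 6 = 26  −1 ⇒ G_5=25
G_5=25  [base 10] 2·10 + 5  →[10↦11]→  2·11 + 5 = 27  −1 ⇒ G_6=26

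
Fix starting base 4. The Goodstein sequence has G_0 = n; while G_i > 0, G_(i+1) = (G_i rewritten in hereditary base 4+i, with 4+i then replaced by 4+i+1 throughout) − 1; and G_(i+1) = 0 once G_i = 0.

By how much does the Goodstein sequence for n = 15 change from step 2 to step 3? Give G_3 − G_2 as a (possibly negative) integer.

2

G_0=15  [base 4] 3·4 + 3  →[4↦5]→  3·5 + 3 = 18  −1 ⇒ G_1=17
G_1=17  [base 5] 3·5 + 2  →[5↦6]→  3·6 + 2 = 20  −1 ⇒ G_2=19
G_2=19  [base 6] 3·6 + 1  →[6↦7]→  3·7 + 1 = 22  −1 ⇒ G_3=21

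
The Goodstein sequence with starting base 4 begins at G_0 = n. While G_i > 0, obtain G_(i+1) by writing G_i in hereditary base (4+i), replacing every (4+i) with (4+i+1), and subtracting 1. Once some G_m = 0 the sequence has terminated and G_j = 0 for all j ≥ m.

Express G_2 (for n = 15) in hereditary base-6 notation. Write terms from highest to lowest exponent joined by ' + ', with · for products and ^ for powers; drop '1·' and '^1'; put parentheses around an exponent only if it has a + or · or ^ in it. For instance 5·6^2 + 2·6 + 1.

3·6 + 1

step 0: 15 = 3·4 + 3; sub 5 for 4: 3·5 + 3; = 18; G_1 = 18−1 = 17
step 1: 17 = 3·5 + 2; sub 6 for 5: 3·6 + 2; = 20; G_2 = 20−1 = 19
step 2: 19 = 3·6 + 1; sub 7 for 6: 3·7 + 1; = 22; G_3 = 22−1 = 21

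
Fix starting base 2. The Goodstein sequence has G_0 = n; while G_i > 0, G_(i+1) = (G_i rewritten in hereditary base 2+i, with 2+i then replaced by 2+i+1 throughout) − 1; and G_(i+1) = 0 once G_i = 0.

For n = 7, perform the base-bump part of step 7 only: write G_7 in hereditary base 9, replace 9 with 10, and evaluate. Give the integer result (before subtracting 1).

i=0: 7 = 2^2 + 2 + 1 (b=2); 2→3: 3^3 + 3 + 1 = 31; 31−1 = 30
i=1: 30 = 3^3 + 3 (b=3); 3→4: 4^4 + 4 = 260; 260−1 = 259
i=2: 259 = 4^4 + 3 (b=4); 4→5: 5^5 + 3 = 3128; 3128−1 = 3127
i=3: 3127 = 5^5 + 2 (b=5); 5→6: 6^6 + 2 = 46658; 46658−1 = 46657
i=4: 46657 = 6^6 + 1 (b=6); 6→7: 7^7 + 1 = 823544; 823544−1 = 823543
i=5: 823543 = 7^7 (b=7); 7→8: 8^8 = 16777216; 16777216−1 = 16777215
i=6: 16777215 = 7·8^7 + 7·8^6 + 7·8^5 + 7·8^4 + 7·8^3 + 7·8^2 + 7·8 + 7 (b=8); 8→9: 7·9^7 + 7·9^6 + 7·9^5 + 7·9^4 + 7·9^3 + 7·9^2 + 7·9 + 7 = 37665880; 37665880−1 = 37665879
i=7: 37665879 = 7·9^7 + 7·9^6 + 7·9^5 + 7·9^4 + 7·9^3 + 7·9^2 + 7·9 + 6 (b=9); 9→10: 7·10^7 + 7·10^6 + 7·10^5 + 7·10^4 + 7·10^3 + 7·10^2 + 7·10 + 6 = 77777776; 77777776−1 = 77777775

77777776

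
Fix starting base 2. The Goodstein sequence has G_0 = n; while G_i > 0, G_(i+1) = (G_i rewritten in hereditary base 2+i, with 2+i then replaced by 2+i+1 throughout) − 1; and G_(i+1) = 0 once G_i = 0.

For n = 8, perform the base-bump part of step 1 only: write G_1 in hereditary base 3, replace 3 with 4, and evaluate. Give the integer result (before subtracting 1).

554

i=0: 8 = 2^(2 + 1) (b=2); 2→3: 3^(3 + 1) = 81; 81−1 = 80
i=1: 80 = 2·3^3 + 2·3^2 + 2·3 + 2 (b=3); 3→4: 2·4^4 + 2·4^2 + 2·4 + 2 = 554; 554−1 = 553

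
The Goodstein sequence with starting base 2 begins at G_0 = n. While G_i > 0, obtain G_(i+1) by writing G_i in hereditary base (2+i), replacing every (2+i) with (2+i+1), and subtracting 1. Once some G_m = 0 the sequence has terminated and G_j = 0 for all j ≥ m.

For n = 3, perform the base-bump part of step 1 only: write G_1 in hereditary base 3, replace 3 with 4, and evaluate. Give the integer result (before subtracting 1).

4

base 2: 3 = 2 + 1; at 3: 3 + 1 = 4; next = 3
base 3: 3 = 3; at 4: 4 = 4; next = 3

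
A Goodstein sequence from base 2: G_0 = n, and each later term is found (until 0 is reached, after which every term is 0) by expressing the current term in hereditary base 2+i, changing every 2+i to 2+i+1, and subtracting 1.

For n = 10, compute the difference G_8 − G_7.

48063120959

[0] 10 ≡ 2^(2 + 1) + 2 (base 2). Lift 3: 84. −1: 83.
[1] 83 ≡ 3^(3 + 1) + 2 (base 3). Lift 4: 1026. −1: 1025.
[2] 1025 ≡ 4^(4 + 1) + 1 (base 4). Lift 5: 15626. −1: 15625.
[3] 15625 ≡ 5^(5 + 1) (base 5). Lift 6: 279936. −1: 279935.
[4] 279935 ≡ 5·6^6 + 5·6^5 + 5·6^4 + 5·6^3 + 5·6^2 + 5·6 + 5 (base 6). Lift 7: 4215755. −1: 4215754.
[5] 4215754 ≡ 5·7^7 + 5·7^5 + 5·7^4 + 5·7^3 + 5·7^2 + 5·7 + 4 (base 7). Lift 8: 84073324. −1: 84073323.
[6] 84073323 ≡ 5·8^8 + 5·8^5 + 5·8^4 + 5·8^3 + 5·8^2 + 5·8 + 3 (base 8). Lift 9: 1937434593. −1: 1937434592.
[7] 1937434592 ≡ 5·9^9 + 5·9^5 + 5·9^4 + 5·9^3 + 5·9^2 + 5·9 + 2 (base 9). Lift 10: 50000555552. −1: 50000555551.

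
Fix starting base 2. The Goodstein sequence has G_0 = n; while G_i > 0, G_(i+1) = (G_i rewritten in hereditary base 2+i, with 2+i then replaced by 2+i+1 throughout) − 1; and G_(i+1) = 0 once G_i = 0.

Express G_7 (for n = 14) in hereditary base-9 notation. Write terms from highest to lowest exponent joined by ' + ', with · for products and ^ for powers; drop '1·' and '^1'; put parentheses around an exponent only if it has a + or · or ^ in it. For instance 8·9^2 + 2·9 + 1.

[0] 14 ≡ 2^(2 + 1) + 2^2 + 2 (base 2). Lift 3: 111. −1: 110.
[1] 110 ≡ 3^(3 + 1) + 3^3 + 2 (base 3). Lift 4: 1282. −1: 1281.
[2] 1281 ≡ 4^(4 + 1) + 4^4 + 1 (base 4). Lift 5: 18751. −1: 18750.
[3] 18750 ≡ 5^(5 + 1) + 5^5 (base 5). Lift 6: 326592. −1: 326591.
[4] 326591 ≡ 6^(6 + 1) + 5·6^5 + 5·6^4 + 5·6^3 + 5·6^2 + 5·6 + 5 (base 6). Lift 7: 5862841. −1: 5862840.
[5] 5862840 ≡ 7^(7 + 1) + 5·7^5 + 5·7^4 + 5·7^3 + 5·7^2 + 5·7 + 4 (base 7). Lift 8: 134404972. −1: 134404971.
[6] 134404971 ≡ 8^(8 + 1) + 5·8^5 + 5·8^4 + 5·8^3 + 5·8^2 + 5·8 + 3 (base 8). Lift 9: 3487116549. −1: 3487116548.
[7] 3487116548 ≡ 9^(9 + 1) + 5·9^5 + 5·9^4 + 5·9^3 + 5·9^2 + 5·9 + 2 (base 9). Lift 10: 100000555552. −1: 100000555551.

9^(9 + 1) + 5·9^5 + 5·9^4 + 5·9^3 + 5·9^2 + 5·9 + 2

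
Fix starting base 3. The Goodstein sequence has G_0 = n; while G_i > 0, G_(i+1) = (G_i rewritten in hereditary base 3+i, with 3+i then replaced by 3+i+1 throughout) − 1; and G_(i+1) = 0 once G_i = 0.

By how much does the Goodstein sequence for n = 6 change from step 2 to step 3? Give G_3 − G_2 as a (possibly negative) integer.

step 0: 6 = 2·3; sub 4 for 3: 2·4; = 8; G_1 = 8−1 = 7
step 1: 7 = 4 + 3; sub 5 for 4: 5 + 3; = 8; G_2 = 8−1 = 7
step 2: 7 = 5 + 2; sub 6 for 5: 6 + 2; = 8; G_3 = 8−1 = 7

0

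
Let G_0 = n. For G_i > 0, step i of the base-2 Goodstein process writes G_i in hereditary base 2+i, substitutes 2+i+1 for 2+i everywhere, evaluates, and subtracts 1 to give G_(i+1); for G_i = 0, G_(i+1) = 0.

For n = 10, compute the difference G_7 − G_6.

1853361269

[0] 10 ≡ 2^(2 + 1) + 2 (base 2). Lift 3: 84. −1: 83.
[1] 83 ≡ 3^(3 + 1) + 2 (base 3). Lift 4: 1026. −1: 1025.
[2] 1025 ≡ 4^(4 + 1) + 1 (base 4). Lift 5: 15626. −1: 15625.
[3] 15625 ≡ 5^(5 + 1) (base 5). Lift 6: 279936. −1: 279935.
[4] 279935 ≡ 5·6^6 + 5·6^5 + 5·6^4 + 5·6^3 + 5·6^2 + 5·6 + 5 (base 6). Lift 7: 4215755. −1: 4215754.
[5] 4215754 ≡ 5·7^7 + 5·7^5 + 5·7^4 + 5·7^3 + 5·7^2 + 5·7 + 4 (base 7). Lift 8: 84073324. −1: 84073323.
[6] 84073323 ≡ 5·8^8 + 5·8^5 + 5·8^4 + 5·8^3 + 5·8^2 + 5·8 + 3 (base 8). Lift 9: 1937434593. −1: 1937434592.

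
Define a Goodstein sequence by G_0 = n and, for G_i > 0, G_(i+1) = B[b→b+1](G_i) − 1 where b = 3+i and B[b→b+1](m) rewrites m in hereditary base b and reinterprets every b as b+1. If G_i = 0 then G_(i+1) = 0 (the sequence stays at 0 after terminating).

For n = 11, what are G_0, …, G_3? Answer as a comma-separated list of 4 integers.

11, 17, 25, 35

base 3: 11 = 3^2 + 2; at 4: 4^2 + 2 = 18; next = 17
base 4: 17 = 4^2 + 1; at 5: 5^2 + 1 = 26; next = 25
base 5: 25 = 5^2; at 6: 6^2 = 36; next = 35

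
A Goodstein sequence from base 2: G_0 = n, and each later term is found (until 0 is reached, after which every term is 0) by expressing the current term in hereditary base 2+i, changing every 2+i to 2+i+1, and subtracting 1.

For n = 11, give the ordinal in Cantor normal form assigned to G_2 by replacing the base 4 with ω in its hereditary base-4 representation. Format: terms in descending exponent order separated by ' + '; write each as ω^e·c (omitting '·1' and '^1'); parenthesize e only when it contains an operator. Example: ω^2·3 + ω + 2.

ω^(ω + 1) + 3

G_0 = 11. HB_2(11) = 2^(2 + 1) + 2 + 1. Bump = 85. G_1 = 84.
G_1 = 84. HB_3(84) = 3^(3 + 1) + 3. Bump = 1028. G_2 = 1027.
G_2 = 1027. HB_4(1027) = 4^(4 + 1) + 3. Bump = 15628. G_3 = 15627.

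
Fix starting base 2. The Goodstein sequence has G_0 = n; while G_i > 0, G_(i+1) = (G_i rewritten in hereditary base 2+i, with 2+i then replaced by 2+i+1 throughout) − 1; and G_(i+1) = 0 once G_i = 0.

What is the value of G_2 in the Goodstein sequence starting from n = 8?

553

G_0=8  [base 2] 2^(2 + 1)  →[2↦3]→  3^(3 + 1) = 81  −1 ⇒ G_1=80
G_1=80  [base 3] 2·3^3 + 2·3^2 + 2·3 + 2  →[3↦4]→  2·4^4 + 2·4^2 + 2·4 + 2 = 554  −1 ⇒ G_2=553
G_2=553  [base 4] 2·4^4 + 2·4^2 + 2·4 + 1  →[4↦5]→  2·5^5 + 2·5^2 + 2·5 + 1 = 6311  −1 ⇒ G_3=6310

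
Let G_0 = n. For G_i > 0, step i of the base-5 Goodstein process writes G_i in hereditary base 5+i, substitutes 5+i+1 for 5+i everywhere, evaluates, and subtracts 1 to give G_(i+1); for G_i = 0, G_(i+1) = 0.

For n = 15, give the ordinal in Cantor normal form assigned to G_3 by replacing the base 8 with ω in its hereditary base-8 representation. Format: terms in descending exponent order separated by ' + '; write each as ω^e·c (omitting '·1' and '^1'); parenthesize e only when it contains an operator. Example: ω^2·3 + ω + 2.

step 0: 15 = 3·5; sub 6 for 5: 3·6; = 18; G_1 = 18−1 = 17
step 1: 17 = 2·6 + 5; sub 7 for 6: 2·7 + 5; = 19; G_2 = 19−1 = 18
step 2: 18 = 2·7 + 4; sub 8 for 7: 2·8 + 4; = 20; G_3 = 20−1 = 19

ω·2 + 3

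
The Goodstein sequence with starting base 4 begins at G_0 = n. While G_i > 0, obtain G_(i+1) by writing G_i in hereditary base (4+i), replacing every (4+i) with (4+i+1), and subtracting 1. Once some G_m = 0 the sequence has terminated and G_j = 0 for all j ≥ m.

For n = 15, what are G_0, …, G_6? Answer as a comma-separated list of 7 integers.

15, 17, 19, 21, 23, 24, 25

base 4: 15 = 3·4 + 3; at 5: 3·5 + 3 = 18; next = 17
base 5: 17 = 3·5 + 2; at 6: 3·6 + 2 = 20; next = 19
base 6: 19 = 3·6 + 1; at 7: 3·7 + 1 = 22; next = 21
base 7: 21 = 3·7; at 8: 3·8 = 24; next = 23
base 8: 23 = 2·8 + 7; at 9: 2·9 + 7 = 25; next = 24
base 9: 24 = 2·9 + 6; at 10: 2·10 + 6 = 26; next = 25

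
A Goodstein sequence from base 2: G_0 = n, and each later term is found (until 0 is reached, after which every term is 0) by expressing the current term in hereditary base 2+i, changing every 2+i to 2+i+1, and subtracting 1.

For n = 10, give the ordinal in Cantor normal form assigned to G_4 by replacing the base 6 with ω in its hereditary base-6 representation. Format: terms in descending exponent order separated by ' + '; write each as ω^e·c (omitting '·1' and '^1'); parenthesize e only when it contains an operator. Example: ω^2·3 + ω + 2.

ω^ω·5 + ω^5·5 + ω^4·5 + ω^3·5 + ω^2·5 + ω·5 + 5

base 2: 10 = 2^(2 + 1) + 2; at 3: 3^(3 + 1) + 3 = 84; next = 83
base 3: 83 = 3^(3 + 1) + 2; at 4: 4^(4 + 1) + 2 = 1026; next = 1025
base 4: 1025 = 4^(4 + 1) + 1; at 5: 5^(5 + 1) + 1 = 15626; next = 15625
base 5: 15625 = 5^(5 + 1); at 6: 6^(6 + 1) = 279936; next = 279935
base 6: 279935 = 5·6^6 + 5·6^5 + 5·6^4 + 5·6^3 + 5·6^2 + 5·6 + 5; at 7: 5·7^7 + 5·7^5 + 5·7^4 + 5·7^3 + 5·7^2 + 5·7 + 5 = 4215755; next = 4215754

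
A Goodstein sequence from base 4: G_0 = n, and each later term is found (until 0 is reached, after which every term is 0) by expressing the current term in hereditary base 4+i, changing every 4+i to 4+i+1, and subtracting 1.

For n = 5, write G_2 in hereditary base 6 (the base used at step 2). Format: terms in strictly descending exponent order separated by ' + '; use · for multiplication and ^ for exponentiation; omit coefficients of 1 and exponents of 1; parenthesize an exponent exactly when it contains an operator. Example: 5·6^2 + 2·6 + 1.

(0) 5|_4 = 4 + 1 ↦ 5 + 1|_5 = 6 ⇒ 5
(1) 5|_5 = 5 ↦ 6|_6 = 6 ⇒ 5
(2) 5|_6 = 5 ↦ 5|_7 = 5 ⇒ 4

5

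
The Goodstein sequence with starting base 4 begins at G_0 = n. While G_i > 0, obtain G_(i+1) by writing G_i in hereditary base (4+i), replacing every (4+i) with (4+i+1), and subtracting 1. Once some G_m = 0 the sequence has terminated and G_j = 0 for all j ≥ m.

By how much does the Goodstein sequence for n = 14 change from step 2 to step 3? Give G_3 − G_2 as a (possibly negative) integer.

2

(0) 14|_4 = 3·4 + 2 ↦ 3·5 + 2|_5 = 17 ⇒ 16
(1) 16|_5 = 3·5 + 1 ↦ 3·6 + 1|_6 = 19 ⇒ 18
(2) 18|_6 = 3·6 ↦ 3·7|_7 = 21 ⇒ 20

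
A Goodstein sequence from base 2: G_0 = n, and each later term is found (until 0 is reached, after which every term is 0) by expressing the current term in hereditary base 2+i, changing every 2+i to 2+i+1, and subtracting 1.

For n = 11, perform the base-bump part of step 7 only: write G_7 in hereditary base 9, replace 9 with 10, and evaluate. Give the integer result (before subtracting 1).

70077777776

11 —HB2→ 2^(2 + 1) + 2 + 1 —bump→ 3^(3 + 1) + 3 + 1 = 85 —(−1)→ 84
84 —HB3→ 3^(3 + 1) + 3 —bump→ 4^(4 + 1) + 4 = 1028 —(−1)→ 1027
1027 —HB4→ 4^(4 + 1) + 3 —bump→ 5^(5 + 1) + 3 = 15628 —(−1)→ 15627
15627 —HB5→ 5^(5 + 1) + 2 —bump→ 6^(6 + 1) + 2 = 279938 —(−1)→ 279937
279937 —HB6→ 6^(6 + 1) + 1 —bump→ 7^(7 + 1) + 1 = 5764802 —(−1)→ 5764801
5764801 —HB7→ 7^(7 + 1) —bump→ 8^(8 + 1) = 134217728 —(−1)→ 134217727
134217727 —HB8→ 7·8^8 + 7·8^7 + 7·8^6 + 7·8^5 + 7·8^4 + 7·8^3 + 7·8^2 + 7·8 + 7 —bump→ 7·9^9 + 7·9^7 + 7·9^6 + 7·9^5 + 7·9^4 + 7·9^3 + 7·9^2 + 7·9 + 7 = 2749609303 —(−1)→ 2749609302
2749609302 —HB9→ 7·9^9 + 7·9^7 + 7·9^6 + 7·9^5 + 7·9^4 + 7·9^3 + 7·9^2 + 7·9 + 6 —bump→ 7·10^10 + 7·10^7 + 7·10^6 + 7·10^5 + 7·10^4 + 7·10^3 + 7·10^2 + 7·10 + 6 = 70077777776 —(−1)→ 70077777775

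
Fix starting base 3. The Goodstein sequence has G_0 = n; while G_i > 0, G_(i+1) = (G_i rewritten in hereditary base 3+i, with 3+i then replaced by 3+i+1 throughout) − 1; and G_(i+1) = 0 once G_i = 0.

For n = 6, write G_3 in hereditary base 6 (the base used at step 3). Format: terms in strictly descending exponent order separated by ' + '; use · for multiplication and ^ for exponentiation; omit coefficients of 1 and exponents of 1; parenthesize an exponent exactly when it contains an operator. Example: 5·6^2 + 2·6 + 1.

6 + 1

(0) 6|_3 = 2·3 ↦ 2·4|_4 = 8 ⇒ 7
(1) 7|_4 = 4 + 3 ↦ 5 + 3|_5 = 8 ⇒ 7
(2) 7|_5 = 5 + 2 ↦ 6 + 2|_6 = 8 ⇒ 7
(3) 7|_6 = 6 + 1 ↦ 7 + 1|_7 = 8 ⇒ 7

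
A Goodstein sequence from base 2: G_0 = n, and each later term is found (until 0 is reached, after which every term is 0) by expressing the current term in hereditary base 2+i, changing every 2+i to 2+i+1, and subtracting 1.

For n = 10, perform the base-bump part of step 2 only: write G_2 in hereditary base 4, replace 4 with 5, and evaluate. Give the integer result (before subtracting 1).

G_0=10  [base 2] 2^(2 + 1) + 2  →[2↦3]→  3^(3 + 1) + 3 = 84  −1 ⇒ G_1=83
G_1=83  [base 3] 3^(3 + 1) + 2  →[3↦4]→  4^(4 + 1) + 2 = 1026  −1 ⇒ G_2=1025

15626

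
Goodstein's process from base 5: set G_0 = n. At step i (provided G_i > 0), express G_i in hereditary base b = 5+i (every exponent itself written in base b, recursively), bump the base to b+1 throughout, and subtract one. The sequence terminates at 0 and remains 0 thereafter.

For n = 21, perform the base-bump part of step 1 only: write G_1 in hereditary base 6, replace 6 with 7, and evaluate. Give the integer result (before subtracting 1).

step 0: 21 = 4·5 + 1; sub 6 for 5: 4·6 + 1; = 25; G_1 = 25−1 = 24
step 1: 24 = 4·6; sub 7 for 6: 4·7; = 28; G_2 = 28−1 = 27

28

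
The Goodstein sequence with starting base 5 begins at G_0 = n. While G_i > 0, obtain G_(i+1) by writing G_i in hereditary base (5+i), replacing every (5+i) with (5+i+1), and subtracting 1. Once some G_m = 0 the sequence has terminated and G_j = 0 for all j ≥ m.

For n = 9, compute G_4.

G_0=9  [base 5] 5 + 4  →[5↦6]→  6 + 4 = 10  −1 ⇒ G_1=9
G_1=9  [base 6] 6 + 3  →[6↦7]→  7 + 3 = 10  −1 ⇒ G_2=9
G_2=9  [base 7] 7 + 2  →[7↦8]→  8 + 2 = 10  −1 ⇒ G_3=9
G_3=9  [base 8] 8 + 1  →[8↦9]→  9 + 1 = 10  −1 ⇒ G_4=9
G_4=9  [base 9] 9  →[9↦10]→  10 = 10  −1 ⇒ G_5=9

9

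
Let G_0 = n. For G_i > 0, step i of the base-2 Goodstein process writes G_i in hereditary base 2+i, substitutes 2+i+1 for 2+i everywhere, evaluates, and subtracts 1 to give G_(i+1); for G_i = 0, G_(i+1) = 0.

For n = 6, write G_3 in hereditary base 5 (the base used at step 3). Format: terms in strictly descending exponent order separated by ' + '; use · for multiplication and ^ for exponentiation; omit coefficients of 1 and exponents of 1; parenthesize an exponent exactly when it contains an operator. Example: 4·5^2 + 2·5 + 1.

base 2: 6 = 2^2 + 2; at 3: 3^3 + 3 = 30; next = 29
base 3: 29 = 3^3 + 2; at 4: 4^4 + 2 = 258; next = 257
base 4: 257 = 4^4 + 1; at 5: 5^5 + 1 = 3126; next = 3125
base 5: 3125 = 5^5; at 6: 6^6 = 46656; next = 46655

5^5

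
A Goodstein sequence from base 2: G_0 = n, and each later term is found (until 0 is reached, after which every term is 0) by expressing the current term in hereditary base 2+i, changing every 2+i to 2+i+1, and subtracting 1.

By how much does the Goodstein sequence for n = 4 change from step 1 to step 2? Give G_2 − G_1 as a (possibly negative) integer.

[0] 4 ≡ 2^2 (base 2). Lift 3: 27. −1: 26.
[1] 26 ≡ 2·3^2 + 2·3 + 2 (base 3). Lift 4: 42. −1: 41.

15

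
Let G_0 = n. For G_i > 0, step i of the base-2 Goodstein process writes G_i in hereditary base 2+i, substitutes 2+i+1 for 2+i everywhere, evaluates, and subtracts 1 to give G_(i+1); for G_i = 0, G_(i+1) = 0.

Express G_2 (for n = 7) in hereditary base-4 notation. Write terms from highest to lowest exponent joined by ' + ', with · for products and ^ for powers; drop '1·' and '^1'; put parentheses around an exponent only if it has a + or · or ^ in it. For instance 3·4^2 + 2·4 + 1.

G_0 = 7. HB_2(7) = 2^2 + 2 + 1. Bump = 31. G_1 = 30.
G_1 = 30. HB_3(30) = 3^3 + 3. Bump = 260. G_2 = 259.
G_2 = 259. HB_4(259) = 4^4 + 3. Bump = 3128. G_3 = 3127.

4^4 + 3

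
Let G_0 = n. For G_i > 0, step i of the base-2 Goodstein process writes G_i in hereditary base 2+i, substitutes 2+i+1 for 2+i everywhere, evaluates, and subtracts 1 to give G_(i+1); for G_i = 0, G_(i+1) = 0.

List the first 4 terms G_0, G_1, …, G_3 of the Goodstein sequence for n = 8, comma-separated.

8, 80, 553, 6310

G_0 = 8. HB_2(8) = 2^(2 + 1). Bump = 81. G_1 = 80.
G_1 = 80. HB_3(80) = 2·3^3 + 2·3^2 + 2·3 + 2. Bump = 554. G_2 = 553.
G_2 = 553. HB_4(553) = 2·4^4 + 2·4^2 + 2·4 + 1. Bump = 6311. G_3 = 6310.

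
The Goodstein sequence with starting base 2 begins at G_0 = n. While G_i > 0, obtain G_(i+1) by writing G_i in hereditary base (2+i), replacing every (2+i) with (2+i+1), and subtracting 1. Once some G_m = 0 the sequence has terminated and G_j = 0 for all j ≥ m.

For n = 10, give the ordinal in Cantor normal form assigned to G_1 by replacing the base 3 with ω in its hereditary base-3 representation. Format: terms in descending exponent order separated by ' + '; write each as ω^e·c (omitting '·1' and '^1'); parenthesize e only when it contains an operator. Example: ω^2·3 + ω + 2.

G_0 = 10. HB_2(10) = 2^(2 + 1) + 2. Bump = 84. G_1 = 83.
G_1 = 83. HB_3(83) = 3^(3 + 1) + 2. Bump = 1026. G_2 = 1025.

ω^(ω + 1) + 2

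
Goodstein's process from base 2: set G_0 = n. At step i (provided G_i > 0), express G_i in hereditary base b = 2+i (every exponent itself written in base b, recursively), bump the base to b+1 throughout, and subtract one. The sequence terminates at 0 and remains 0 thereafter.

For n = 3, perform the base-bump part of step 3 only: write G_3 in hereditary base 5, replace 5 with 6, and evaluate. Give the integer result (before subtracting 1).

G_0 = 3. HB_2(3) = 2 + 1. Bump = 4. G_1 = 3.
G_1 = 3. HB_3(3) = 3. Bump = 4. G_2 = 3.
G_2 = 3. HB_4(3) = 3. Bump = 3. G_3 = 2.
G_3 = 2. HB_5(2) = 2. Bump = 2. G_4 = 1.

2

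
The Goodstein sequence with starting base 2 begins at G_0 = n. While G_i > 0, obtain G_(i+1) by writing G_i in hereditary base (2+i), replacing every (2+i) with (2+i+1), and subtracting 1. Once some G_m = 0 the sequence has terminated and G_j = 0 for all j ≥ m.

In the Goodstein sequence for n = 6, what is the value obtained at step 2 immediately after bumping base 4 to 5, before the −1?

i=0: 6 = 2^2 + 2 (b=2); 2→3: 3^3 + 3 = 30; 30−1 = 29
i=1: 29 = 3^3 + 2 (b=3); 3→4: 4^4 + 2 = 258; 258−1 = 257
i=2: 257 = 4^4 + 1 (b=4); 4→5: 5^5 + 1 = 3126; 3126−1 = 3125

3126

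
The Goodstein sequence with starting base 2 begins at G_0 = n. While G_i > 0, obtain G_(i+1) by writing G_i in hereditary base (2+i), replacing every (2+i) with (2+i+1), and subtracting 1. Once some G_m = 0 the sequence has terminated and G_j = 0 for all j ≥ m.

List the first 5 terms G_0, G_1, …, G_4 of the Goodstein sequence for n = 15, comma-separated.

15, 111, 1283, 18752, 326593

G_0 = 15. HB_2(15) = 2^(2 + 1) + 2^2 + 2 + 1. Bump = 112. G_1 = 111.
G_1 = 111. HB_3(111) = 3^(3 + 1) + 3^3 + 3. Bump = 1284. G_2 = 1283.
G_2 = 1283. HB_4(1283) = 4^(4 + 1) + 4^4 + 3. Bump = 18753. G_3 = 18752.
G_3 = 18752. HB_5(18752) = 5^(5 + 1) + 5^5 + 2. Bump = 326594. G_4 = 326593.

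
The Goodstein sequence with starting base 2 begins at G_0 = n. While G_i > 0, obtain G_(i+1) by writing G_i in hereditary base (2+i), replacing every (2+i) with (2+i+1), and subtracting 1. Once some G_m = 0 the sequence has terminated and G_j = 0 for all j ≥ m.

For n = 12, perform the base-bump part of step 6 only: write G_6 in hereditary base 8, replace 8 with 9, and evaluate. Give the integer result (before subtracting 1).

step 0: 12 = 2^(2 + 1) + 2^2; sub 3 for 2: 3^(3 + 1) + 3^3; = 108; G_1 = 108−1 = 107
step 1: 107 = 3^(3 + 1) + 2·3^2 + 2·3 + 2; sub 4 for 3: 4^(4 + 1) + 2·4^2 + 2·4 + 2; = 1066; G_2 = 1066−1 = 1065
step 2: 1065 = 4^(4 + 1) + 2·4^2 + 2·4 + 1; sub 5 for 4: 5^(5 + 1) + 2·5^2 + 2·5 + 1; = 15686; G_3 = 15686−1 = 15685
step 3: 15685 = 5^(5 + 1) + 2·5^2 + 2·5; sub 6 for 5: 6^(6 + 1) + 2·6^2 + 2·6; = 280020; G_4 = 280020−1 = 280019
step 4: 280019 = 6^(6 + 1) + 2·6^2 + 6 + 5; sub 7 for 6: 7^(7 + 1) + 2·7^2 + 7 + 5; = 5764911; G_5 = 5764911−1 = 5764910
step 5: 5764910 = 7^(7 + 1) + 2·7^2 + 7 + 4; sub 8 for 7: 8^(8 + 1) + 2·8^2 + 8 + 4; = 134217868; G_6 = 134217868−1 = 134217867

3486784575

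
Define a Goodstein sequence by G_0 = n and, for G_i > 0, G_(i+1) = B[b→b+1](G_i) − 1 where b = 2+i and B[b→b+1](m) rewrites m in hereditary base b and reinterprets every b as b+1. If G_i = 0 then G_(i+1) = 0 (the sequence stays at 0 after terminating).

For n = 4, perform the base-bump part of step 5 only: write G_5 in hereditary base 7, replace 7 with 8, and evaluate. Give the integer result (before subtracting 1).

140

i=0: 4 = 2^2 (b=2); 2→3: 3^3 = 27; 27−1 = 26
i=1: 26 = 2·3^2 + 2·3 + 2 (b=3); 3→4: 2·4^2 + 2·4 + 2 = 42; 42−1 = 41
i=2: 41 = 2·4^2 + 2·4 + 1 (b=4); 4→5: 2·5^2 + 2·5 + 1 = 61; 61−1 = 60
i=3: 60 = 2·5^2 + 2·5 (b=5); 5→6: 2·6^2 + 2·6 = 84; 84−1 = 83
i=4: 83 = 2·6^2 + 6 + 5 (b=6); 6→7: 2·7^2 + 7 + 5 = 110; 110−1 = 109
i=5: 109 = 2·7^2 + 7 + 4 (b=7); 7→8: 2·8^2 + 8 + 4 = 140; 140−1 = 139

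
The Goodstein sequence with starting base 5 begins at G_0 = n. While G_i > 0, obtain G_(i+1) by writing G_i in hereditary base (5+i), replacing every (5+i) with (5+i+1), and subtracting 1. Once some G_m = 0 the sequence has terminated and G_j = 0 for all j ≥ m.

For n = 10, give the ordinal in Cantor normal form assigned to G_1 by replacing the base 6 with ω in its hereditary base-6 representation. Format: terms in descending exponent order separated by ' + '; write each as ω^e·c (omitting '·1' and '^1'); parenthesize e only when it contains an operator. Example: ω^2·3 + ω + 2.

ω + 5

G_0 = 10. HB_5(10) = 2·5. Bump = 12. G_1 = 11.
G_1 = 11. HB_6(11) = 6 + 5. Bump = 12. G_2 = 11.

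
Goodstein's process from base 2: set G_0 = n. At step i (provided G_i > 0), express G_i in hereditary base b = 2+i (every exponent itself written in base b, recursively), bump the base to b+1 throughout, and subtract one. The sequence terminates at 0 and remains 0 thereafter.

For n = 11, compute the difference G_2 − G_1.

i=0: 11 = 2^(2 + 1) + 2 + 1 (b=2); 2→3: 3^(3 + 1) + 3 + 1 = 85; 85−1 = 84
i=1: 84 = 3^(3 + 1) + 3 (b=3); 3→4: 4^(4 + 1) + 4 = 1028; 1028−1 = 1027

943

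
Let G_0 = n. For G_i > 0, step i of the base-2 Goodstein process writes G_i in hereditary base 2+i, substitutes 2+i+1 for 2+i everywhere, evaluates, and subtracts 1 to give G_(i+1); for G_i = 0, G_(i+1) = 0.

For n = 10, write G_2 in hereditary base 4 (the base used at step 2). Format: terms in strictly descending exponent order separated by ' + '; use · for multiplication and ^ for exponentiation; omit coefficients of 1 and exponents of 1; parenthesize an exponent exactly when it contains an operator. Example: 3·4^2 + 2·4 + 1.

4^(4 + 1) + 1

step 0: 10 = 2^(2 + 1) + 2; sub 3 for 2: 3^(3 + 1) + 3; = 84; G_1 = 84−1 = 83
step 1: 83 = 3^(3 + 1) + 2; sub 4 for 3: 4^(4 + 1) + 2; = 1026; G_2 = 1026−1 = 1025
step 2: 1025 = 4^(4 + 1) + 1; sub 5 for 4: 5^(5 + 1) + 1; = 15626; G_3 = 15626−1 = 15625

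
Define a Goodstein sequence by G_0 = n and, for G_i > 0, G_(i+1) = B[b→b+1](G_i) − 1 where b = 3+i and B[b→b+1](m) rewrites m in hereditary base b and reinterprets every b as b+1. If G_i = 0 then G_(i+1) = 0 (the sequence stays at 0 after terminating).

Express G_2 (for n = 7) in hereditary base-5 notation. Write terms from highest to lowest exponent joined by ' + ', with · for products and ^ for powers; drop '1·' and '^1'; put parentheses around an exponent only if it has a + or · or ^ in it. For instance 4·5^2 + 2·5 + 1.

5 + 4

G_0=7  [base 3] 2·3 + 1  →[3↦4]→  2·4 + 1 = 9  −1 ⇒ G_1=8
G_1=8  [base 4] 2·4  →[4↦5]→  2·5 = 10  −1 ⇒ G_2=9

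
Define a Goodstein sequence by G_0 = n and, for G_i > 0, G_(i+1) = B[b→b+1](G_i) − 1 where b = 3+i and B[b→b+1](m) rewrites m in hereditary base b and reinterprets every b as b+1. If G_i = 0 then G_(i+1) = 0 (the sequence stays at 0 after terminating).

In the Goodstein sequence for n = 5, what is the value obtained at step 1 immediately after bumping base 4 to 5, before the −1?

6

[0] 5 ≡ 3 + 2 (base 3). Lift 4: 6. −1: 5.
[1] 5 ≡ 4 + 1 (base 4). Lift 5: 6. −1: 5.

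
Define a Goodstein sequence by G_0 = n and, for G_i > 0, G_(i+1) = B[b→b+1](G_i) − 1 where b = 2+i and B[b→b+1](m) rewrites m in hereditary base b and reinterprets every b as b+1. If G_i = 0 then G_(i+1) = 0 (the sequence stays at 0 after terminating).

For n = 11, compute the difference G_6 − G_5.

128452926

G_0 = 11. HB_2(11) = 2^(2 + 1) + 2 + 1. Bump = 85. G_1 = 84.
G_1 = 84. HB_3(84) = 3^(3 + 1) + 3. Bump = 1028. G_2 = 1027.
G_2 = 1027. HB_4(1027) = 4^(4 + 1) + 3. Bump = 15628. G_3 = 15627.
G_3 = 15627. HB_5(15627) = 5^(5 + 1) + 2. Bump = 279938. G_4 = 279937.
G_4 = 279937. HB_6(279937) = 6^(6 + 1) + 1. Bump = 5764802. G_5 = 5764801.
G_5 = 5764801. HB_7(5764801) = 7^(7 + 1). Bump = 134217728. G_6 = 134217727.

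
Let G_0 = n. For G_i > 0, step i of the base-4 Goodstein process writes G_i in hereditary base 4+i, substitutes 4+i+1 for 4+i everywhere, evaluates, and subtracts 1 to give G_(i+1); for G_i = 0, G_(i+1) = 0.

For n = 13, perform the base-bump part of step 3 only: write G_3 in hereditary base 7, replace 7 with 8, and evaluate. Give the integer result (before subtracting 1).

20

G_0 = 13. HB_4(13) = 3·4 + 1. Bump = 16. G_1 = 15.
G_1 = 15. HB_5(15) = 3·5. Bump = 18. G_2 = 17.
G_2 = 17. HB_6(17) = 2·6 + 5. Bump = 19. G_3 = 18.
G_3 = 18. HB_7(18) = 2·7 + 4. Bump = 20. G_4 = 19.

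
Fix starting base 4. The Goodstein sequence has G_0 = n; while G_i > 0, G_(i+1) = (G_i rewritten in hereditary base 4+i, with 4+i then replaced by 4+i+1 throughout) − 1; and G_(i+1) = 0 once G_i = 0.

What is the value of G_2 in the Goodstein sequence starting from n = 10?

12

[0] 10 ≡ 2·4 + 2 (base 4). Lift 5: 12. −1: 11.
[1] 11 ≡ 2·5 + 1 (base 5). Lift 6: 13. −1: 12.
[2] 12 ≡ 2·6 (base 6). Lift 7: 14. −1: 13.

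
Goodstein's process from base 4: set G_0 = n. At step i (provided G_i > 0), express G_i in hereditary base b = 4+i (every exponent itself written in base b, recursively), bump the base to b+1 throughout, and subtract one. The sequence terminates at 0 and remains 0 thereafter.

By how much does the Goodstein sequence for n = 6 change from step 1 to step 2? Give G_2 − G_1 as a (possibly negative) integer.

base 4: 6 = 4 + 2; at 5: 5 + 2 = 7; next = 6
base 5: 6 = 5 + 1; at 6: 6 + 1 = 7; next = 6

0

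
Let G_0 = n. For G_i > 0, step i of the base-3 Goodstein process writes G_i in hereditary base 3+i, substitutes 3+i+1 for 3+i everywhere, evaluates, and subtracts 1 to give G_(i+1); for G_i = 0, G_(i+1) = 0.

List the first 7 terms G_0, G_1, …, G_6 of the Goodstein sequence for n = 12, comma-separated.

(0) 12|_3 = 3^2 + 3 ↦ 4^2 + 4|_4 = 20 ⇒ 19
(1) 19|_4 = 4^2 + 3 ↦ 5^2 + 3|_5 = 28 ⇒ 27
(2) 27|_5 = 5^2 + 2 ↦ 6^2 + 2|_6 = 38 ⇒ 37
(3) 37|_6 = 6^2 + 1 ↦ 7^2 + 1|_7 = 50 ⇒ 49
(4) 49|_7 = 7^2 ↦ 8^2|_8 = 64 ⇒ 63
(5) 63|_8 = 7·8 + 7 ↦ 7·9 + 7|_9 = 70 ⇒ 69

12, 19, 27, 37, 49, 63, 69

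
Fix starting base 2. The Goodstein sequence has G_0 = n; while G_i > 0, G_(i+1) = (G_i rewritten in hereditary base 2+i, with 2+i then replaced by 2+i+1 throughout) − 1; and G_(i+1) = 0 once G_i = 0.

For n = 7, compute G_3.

[0] 7 ≡ 2^2 + 2 + 1 (base 2). Lift 3: 31. −1: 30.
[1] 30 ≡ 3^3 + 3 (base 3). Lift 4: 260. −1: 259.
[2] 259 ≡ 4^4 + 3 (base 4). Lift 5: 3128. −1: 3127.
[3] 3127 ≡ 5^5 + 2 (base 5). Lift 6: 46658. −1: 46657.

3127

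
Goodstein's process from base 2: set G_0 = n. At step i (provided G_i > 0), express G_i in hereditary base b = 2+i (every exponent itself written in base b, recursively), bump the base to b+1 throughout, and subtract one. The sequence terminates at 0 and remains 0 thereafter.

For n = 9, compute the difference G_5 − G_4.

2331083

[0] 9 ≡ 2^(2 + 1) + 1 (base 2). Lift 3: 82. −1: 81.
[1] 81 ≡ 3^(3 + 1) (base 3). Lift 4: 1024. −1: 1023.
[2] 1023 ≡ 3·4^4 + 3·4^3 + 3·4^2 + 3·4 + 3 (base 4). Lift 5: 9843. −1: 9842.
[3] 9842 ≡ 3·5^5 + 3·5^3 + 3·5^2 + 3·5 + 2 (base 5). Lift 6: 140744. −1: 140743.
[4] 140743 ≡ 3·6^6 + 3·6^3 + 3·6^2 + 3·6 + 1 (base 6). Lift 7: 2471827. −1: 2471826.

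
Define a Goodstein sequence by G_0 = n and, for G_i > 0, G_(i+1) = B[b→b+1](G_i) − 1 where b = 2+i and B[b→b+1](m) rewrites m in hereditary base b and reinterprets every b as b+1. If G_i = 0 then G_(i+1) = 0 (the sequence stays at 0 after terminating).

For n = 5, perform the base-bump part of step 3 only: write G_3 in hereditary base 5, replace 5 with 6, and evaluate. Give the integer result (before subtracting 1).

(0) 5|_2 = 2^2 + 1 ↦ 3^3 + 1|_3 = 28 ⇒ 27
(1) 27|_3 = 3^3 ↦ 4^4|_4 = 256 ⇒ 255
(2) 255|_4 = 3·4^3 + 3·4^2 + 3·4 + 3 ↦ 3·5^3 + 3·5^2 + 3·5 + 3|_5 = 468 ⇒ 467
(3) 467|_5 = 3·5^3 + 3·5^2 + 3·5 + 2 ↦ 3·6^3 + 3·6^2 + 3·6 + 2|_6 = 776 ⇒ 775

776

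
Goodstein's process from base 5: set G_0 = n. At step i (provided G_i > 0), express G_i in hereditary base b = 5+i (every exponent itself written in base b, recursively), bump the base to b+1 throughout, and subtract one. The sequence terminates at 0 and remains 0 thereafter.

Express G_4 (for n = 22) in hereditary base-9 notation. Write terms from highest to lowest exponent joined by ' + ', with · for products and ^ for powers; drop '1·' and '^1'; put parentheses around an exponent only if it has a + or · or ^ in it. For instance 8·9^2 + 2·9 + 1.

3·9 + 6

i=0: 22 = 4·5 + 2 (b=5); 5→6: 4·6 + 2 = 26; 26−1 = 25
i=1: 25 = 4·6 + 1 (b=6); 6→7: 4·7 + 1 = 29; 29−1 = 28
i=2: 28 = 4·7 (b=7); 7→8: 4·8 = 32; 32−1 = 31
i=3: 31 = 3·8 + 7 (b=8); 8→9: 3·9 + 7 = 34; 34−1 = 33
i=4: 33 = 3·9 + 6 (b=9); 9→10: 3·10 + 6 = 36; 36−1 = 35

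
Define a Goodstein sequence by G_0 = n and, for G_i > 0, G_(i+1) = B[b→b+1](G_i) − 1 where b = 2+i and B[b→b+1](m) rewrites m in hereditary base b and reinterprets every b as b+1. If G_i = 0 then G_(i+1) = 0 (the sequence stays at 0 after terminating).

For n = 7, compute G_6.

7 —HB2→ 2^2 + 2 + 1 —bump→ 3^3 + 3 + 1 = 31 —(−1)→ 30
30 —HB3→ 3^3 + 3 —bump→ 4^4 + 4 = 260 —(−1)→ 259
259 —HB4→ 4^4 + 3 —bump→ 5^5 + 3 = 3128 —(−1)→ 3127
3127 —HB5→ 5^5 + 2 —bump→ 6^6 + 2 = 46658 —(−1)→ 46657
46657 —HB6→ 6^6 + 1 —bump→ 7^7 + 1 = 823544 —(−1)→ 823543
823543 —HB7→ 7^7 —bump→ 8^8 = 16777216 —(−1)→ 16777215
16777215 —HB8→ 7·8^7 + 7·8^6 + 7·8^5 + 7·8^4 + 7·8^3 + 7·8^2 + 7·8 + 7 —bump→ 7·9^7 + 7·9^6 + 7·9^5 + 7·9^4 + 7·9^3 + 7·9^2 + 7·9 + 7 = 37665880 —(−1)→ 37665879

16777215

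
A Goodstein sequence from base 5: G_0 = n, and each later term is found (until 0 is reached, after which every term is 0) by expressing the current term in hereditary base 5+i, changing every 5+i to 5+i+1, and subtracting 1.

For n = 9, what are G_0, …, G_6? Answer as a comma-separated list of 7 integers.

9, 9, 9, 9, 9, 9, 8

G_0=9  [base 5] 5 + 4  →[5↦6]→  6 + 4 = 10  −1 ⇒ G_1=9
G_1=9  [base 6] 6 + 3  →[6↦7]→  7 + 3 = 10  −1 ⇒ G_2=9
G_2=9  [base 7] 7 + 2  →[7↦8]→  8 + 2 = 10  −1 ⇒ G_3=9
G_3=9  [base 8] 8 + 1  →[8↦9]→  9 + 1 = 10  −1 ⇒ G_4=9
G_4=9  [base 9] 9  →[9↦10]→  10 = 10  −1 ⇒ G_5=9
G_5=9  [base 10] 9  →[10↦11]→  9 = 9  −1 ⇒ G_6=8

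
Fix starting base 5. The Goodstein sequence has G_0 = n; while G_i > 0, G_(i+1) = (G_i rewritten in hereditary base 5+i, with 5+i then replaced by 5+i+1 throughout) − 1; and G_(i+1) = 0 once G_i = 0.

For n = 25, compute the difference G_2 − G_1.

4

25 —HB5→ 5^2 —bump→ 6^2 = 36 —(−1)→ 35
35 —HB6→ 5·6 + 5 —bump→ 5·7 + 5 = 40 —(−1)→ 39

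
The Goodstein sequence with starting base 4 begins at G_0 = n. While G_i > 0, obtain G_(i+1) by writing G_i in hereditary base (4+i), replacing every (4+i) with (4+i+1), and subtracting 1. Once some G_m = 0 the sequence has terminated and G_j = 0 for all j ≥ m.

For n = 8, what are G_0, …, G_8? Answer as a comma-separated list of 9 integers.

8, 9, 9, 9, 9, 9, 9, 8, 7

G_0 = 8. HB_4(8) = 2·4. Bump = 10. G_1 = 9.
G_1 = 9. HB_5(9) = 5 + 4. Bump = 10. G_2 = 9.
G_2 = 9. HB_6(9) = 6 + 3. Bump = 10. G_3 = 9.
G_3 = 9. HB_7(9) = 7 + 2. Bump = 10. G_4 = 9.
G_4 = 9. HB_8(9) = 8 + 1. Bump = 10. G_5 = 9.
G_5 = 9. HB_9(9) = 9. Bump = 10. G_6 = 9.
G_6 = 9. HB_10(9) = 9. Bump = 9. G_7 = 8.
G_7 = 8. HB_11(8) = 8. Bump = 8. G_8 = 7.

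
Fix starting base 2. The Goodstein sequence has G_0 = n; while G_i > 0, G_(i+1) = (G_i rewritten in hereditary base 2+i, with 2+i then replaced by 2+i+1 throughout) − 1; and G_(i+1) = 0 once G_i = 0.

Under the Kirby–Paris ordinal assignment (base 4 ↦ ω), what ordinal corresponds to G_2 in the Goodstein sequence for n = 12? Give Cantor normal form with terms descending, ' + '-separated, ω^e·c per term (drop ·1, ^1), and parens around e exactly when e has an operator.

ω^(ω + 1) + ω^2·2 + ω·2 + 1

(0) 12|_2 = 2^(2 + 1) + 2^2 ↦ 3^(3 + 1) + 3^3|_3 = 108 ⇒ 107
(1) 107|_3 = 3^(3 + 1) + 2·3^2 + 2·3 + 2 ↦ 4^(4 + 1) + 2·4^2 + 2·4 + 2|_4 = 1066 ⇒ 1065
(2) 1065|_4 = 4^(4 + 1) + 2·4^2 + 2·4 + 1 ↦ 5^(5 + 1) + 2·5^2 + 2·5 + 1|_5 = 15686 ⇒ 15685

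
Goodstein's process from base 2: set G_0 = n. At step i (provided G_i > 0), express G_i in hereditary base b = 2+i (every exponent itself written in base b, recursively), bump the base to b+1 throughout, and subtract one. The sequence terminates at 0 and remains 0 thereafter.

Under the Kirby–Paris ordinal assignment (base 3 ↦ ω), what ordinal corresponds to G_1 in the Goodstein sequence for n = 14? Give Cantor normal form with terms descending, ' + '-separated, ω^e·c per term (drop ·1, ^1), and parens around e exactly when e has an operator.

ω^(ω + 1) + ω^ω + 2

14 —HB2→ 2^(2 + 1) + 2^2 + 2 —bump→ 3^(3 + 1) + 3^3 + 3 = 111 —(−1)→ 110
110 —HB3→ 3^(3 + 1) + 3^3 + 2 —bump→ 4^(4 + 1) + 4^4 + 2 = 1282 —(−1)→ 1281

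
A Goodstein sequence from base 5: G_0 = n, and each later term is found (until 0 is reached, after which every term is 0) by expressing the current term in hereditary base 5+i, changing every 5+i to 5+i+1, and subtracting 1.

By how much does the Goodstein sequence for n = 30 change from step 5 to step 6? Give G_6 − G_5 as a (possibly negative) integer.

20

i=0: 30 = 5^2 + 5 (b=5); 5→6: 6^2 + 6 = 42; 42−1 = 41
i=1: 41 = 6^2 + 5 (b=6); 6→7: 7^2 + 5 = 54; 54−1 = 53
i=2: 53 = 7^2 + 4 (b=7); 7→8: 8^2 + 4 = 68; 68−1 = 67
i=3: 67 = 8^2 + 3 (b=8); 8→9: 9^2 + 3 = 84; 84−1 = 83
i=4: 83 = 9^2 + 2 (b=9); 9→10: 10^2 + 2 = 102; 102−1 = 101
i=5: 101 = 10^2 + 1 (b=10); 10→11: 11^2 + 1 = 122; 122−1 = 121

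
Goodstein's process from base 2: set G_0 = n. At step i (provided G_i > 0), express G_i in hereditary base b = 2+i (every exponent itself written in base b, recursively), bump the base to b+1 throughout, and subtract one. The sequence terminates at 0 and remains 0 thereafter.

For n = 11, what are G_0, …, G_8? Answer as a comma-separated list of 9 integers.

i=0: 11 = 2^(2 + 1) + 2 + 1 (b=2); 2→3: 3^(3 + 1) + 3 + 1 = 85; 85−1 = 84
i=1: 84 = 3^(3 + 1) + 3 (b=3); 3→4: 4^(4 + 1) + 4 = 1028; 1028−1 = 1027
i=2: 1027 = 4^(4 + 1) + 3 (b=4); 4→5: 5^(5 + 1) + 3 = 15628; 15628−1 = 15627
i=3: 15627 = 5^(5 + 1) + 2 (b=5); 5→6: 6^(6 + 1) + 2 = 279938; 279938−1 = 279937
i=4: 279937 = 6^(6 + 1) + 1 (b=6); 6→7: 7^(7 + 1) + 1 = 5764802; 5764802−1 = 5764801
i=5: 5764801 = 7^(7 + 1) (b=7); 7→8: 8^(8 + 1) = 134217728; 134217728−1 = 134217727
i=6: 134217727 = 7·8^8 + 7·8^7 + 7·8^6 + 7·8^5 + 7·8^4 + 7·8^3 + 7·8^2 + 7·8 + 7 (b=8); 8→9: 7·9^9 + 7·9^7 + 7·9^6 + 7·9^5 + 7·9^4 + 7·9^3 + 7·9^2 + 7·9 + 7 = 2749609303; 2749609303−1 = 2749609302
i=7: 2749609302 = 7·9^9 + 7·9^7 + 7·9^6 + 7·9^5 + 7·9^4 + 7·9^3 + 7·9^2 + 7·9 + 6 (b=9); 9→10: 7·10^10 + 7·10^7 + 7·10^6 + 7·10^5 + 7·10^4 + 7·10^3 + 7·10^2 + 7·10 + 6 = 70077777776; 70077777776−1 = 70077777775

11, 84, 1027, 15627, 279937, 5764801, 134217727, 2749609302, 70077777775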